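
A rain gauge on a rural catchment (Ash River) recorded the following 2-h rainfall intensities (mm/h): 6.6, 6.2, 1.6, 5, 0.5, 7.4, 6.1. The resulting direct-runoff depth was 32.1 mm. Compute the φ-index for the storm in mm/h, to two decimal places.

Only the 5 blocks with intensity above φ contribute runoff: 6.6, 6.2, 5, 7.4, 6.1 mm/h.
Σ(I−φ)·Δt = d  ⇒  (6.6+6.2+5+7.4+6.1 − 5φ)·2 = 32.1
φ = (31.30 − 32.1/2) / 5 = 3.05 mm/h.

φ ≈ 3.05 mm/h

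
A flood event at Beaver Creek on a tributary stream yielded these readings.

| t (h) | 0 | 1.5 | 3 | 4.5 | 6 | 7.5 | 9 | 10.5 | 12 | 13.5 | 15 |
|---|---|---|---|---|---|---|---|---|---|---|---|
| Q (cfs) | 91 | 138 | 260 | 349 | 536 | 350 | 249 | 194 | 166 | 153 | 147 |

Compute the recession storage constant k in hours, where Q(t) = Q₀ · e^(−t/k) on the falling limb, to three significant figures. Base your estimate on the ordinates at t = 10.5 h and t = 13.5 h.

k ≈ 12.6 h

On the falling limb, Q drops from 194 to 153 cfs between t = 10.5 h and t = 13.5 h (Δt = 3 h).
k = −Δt / ln(Q₂/Q₁) = −3 / ln(153/194) = 12.6 h.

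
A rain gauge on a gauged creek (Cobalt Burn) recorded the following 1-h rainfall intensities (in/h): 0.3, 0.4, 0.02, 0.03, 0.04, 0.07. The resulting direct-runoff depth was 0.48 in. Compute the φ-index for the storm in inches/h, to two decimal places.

φ ≈ 0.11 in/h

Only the 2 blocks with intensity above φ contribute runoff: 0.3, 0.4 in/h.
Σ(I−φ)·Δt = d  ⇒  (0.3+0.4 − 2φ)·1 = 0.48
φ = (0.7000 − 0.48/1) / 2 = 0.11 in/h.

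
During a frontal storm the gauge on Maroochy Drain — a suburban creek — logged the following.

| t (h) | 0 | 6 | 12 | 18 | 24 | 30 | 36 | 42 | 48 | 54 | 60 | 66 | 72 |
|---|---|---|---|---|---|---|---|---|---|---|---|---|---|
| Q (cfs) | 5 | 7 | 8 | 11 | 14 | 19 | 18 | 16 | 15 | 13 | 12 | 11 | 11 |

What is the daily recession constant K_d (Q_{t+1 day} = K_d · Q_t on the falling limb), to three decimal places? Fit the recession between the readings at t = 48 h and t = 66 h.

Between t = 48 h and t = 66 h the flow falls from 15 to 11 cfs over 3×6 h = 18 h.
Per-interval ratio K = (11/15)^(1/3) = 0.9018; K_d = K^(24/6) = 0.661.

K_d ≈ 0.661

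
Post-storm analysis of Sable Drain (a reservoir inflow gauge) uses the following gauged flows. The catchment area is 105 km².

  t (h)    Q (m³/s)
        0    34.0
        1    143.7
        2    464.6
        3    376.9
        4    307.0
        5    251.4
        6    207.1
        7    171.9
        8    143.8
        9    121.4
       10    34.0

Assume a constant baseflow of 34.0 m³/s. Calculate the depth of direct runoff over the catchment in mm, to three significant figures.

d ≈ 64.5 mm

Direct runoff: 0.0, 109.7, 430.6, 342.9, 273.0, 217.4, 173.1, 137.9, 109.8, 87.4, 0.0 m³/s; ΣQ_DR = 1882 m³/s.
V = ΣQ_DR · Δt = 1882 × 3600 s = 6.774 × 10^6 m³.
Over A = 105 km², depth = V / A = 64.5 mm.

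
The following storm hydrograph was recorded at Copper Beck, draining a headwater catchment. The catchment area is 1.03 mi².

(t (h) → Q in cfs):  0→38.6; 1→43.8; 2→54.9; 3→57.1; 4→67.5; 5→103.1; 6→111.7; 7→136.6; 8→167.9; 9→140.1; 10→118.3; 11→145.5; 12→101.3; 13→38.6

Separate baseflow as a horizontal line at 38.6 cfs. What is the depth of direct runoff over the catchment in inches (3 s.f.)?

d ≈ 1.18 in

Direct runoff: 0.0, 5.2, 16.3, 18.5, 28.9, 64.5, 73.1, 98.0, 129.3, 101.5, 79.7, 106.9, 62.7, 0.0 cfs; ΣQ_DR = 784.6 cfs.
V = ΣQ_DR · Δt = 784.6 × 3600 s = 2.825 × 10^6 ft³.
Over A = 1.03 mi², depth = V / A = 1.18 in.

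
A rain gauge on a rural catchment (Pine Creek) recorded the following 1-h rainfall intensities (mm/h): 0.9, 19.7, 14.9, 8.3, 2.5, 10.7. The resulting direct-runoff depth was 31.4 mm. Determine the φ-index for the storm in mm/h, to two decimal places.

Only the 4 blocks with intensity above φ contribute runoff: 19.7, 14.9, 8.3, 10.7 mm/h.
Σ(I−φ)·Δt = d  ⇒  (19.7+14.9+8.3+10.7 − 4φ)·1 = 31.4
φ = (53.60 − 31.4/1) / 4 = 5.55 mm/h.

φ ≈ 5.55 mm/h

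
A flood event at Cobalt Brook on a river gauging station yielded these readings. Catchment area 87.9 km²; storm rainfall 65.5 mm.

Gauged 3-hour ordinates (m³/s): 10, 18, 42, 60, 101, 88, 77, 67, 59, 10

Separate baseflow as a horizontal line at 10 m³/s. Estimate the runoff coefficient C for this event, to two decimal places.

ΣQ_DR = 432.0 m³/s; V = ΣQ_DR·Δt = 4.666 × 10^6 m³.
Runoff depth d = V / A = 53.08 mm.
C = d / P = 53.08 / 65.5 = 0.81.

C ≈ 0.81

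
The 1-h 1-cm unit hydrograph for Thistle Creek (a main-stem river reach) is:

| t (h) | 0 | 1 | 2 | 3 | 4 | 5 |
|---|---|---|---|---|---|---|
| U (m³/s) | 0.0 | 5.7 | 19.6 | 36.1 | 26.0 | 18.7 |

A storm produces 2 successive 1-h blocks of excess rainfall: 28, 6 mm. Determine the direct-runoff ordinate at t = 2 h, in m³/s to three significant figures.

By discrete convolution, Q_j = Σ (P_i / 10 mm) · U_{j−i}.
At t = 2 h (j=2): Q = (28/10)·19.6 + (6/10)·5.7 = 58.3 m³/s.

Q ≈ 58.3 m³/s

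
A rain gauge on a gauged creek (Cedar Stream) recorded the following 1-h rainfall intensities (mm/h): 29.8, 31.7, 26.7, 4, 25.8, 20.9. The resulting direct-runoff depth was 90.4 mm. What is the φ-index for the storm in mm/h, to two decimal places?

φ ≈ 8.90 mm/h

Only the 5 blocks with intensity above φ contribute runoff: 29.8, 31.7, 26.7, 25.8, 20.9 mm/h.
Σ(I−φ)·Δt = d  ⇒  (29.8+31.7+26.7+25.8+20.9 − 5φ)·1 = 90.4
φ = (134.9 − 90.4/1) / 5 = 8.90 mm/h.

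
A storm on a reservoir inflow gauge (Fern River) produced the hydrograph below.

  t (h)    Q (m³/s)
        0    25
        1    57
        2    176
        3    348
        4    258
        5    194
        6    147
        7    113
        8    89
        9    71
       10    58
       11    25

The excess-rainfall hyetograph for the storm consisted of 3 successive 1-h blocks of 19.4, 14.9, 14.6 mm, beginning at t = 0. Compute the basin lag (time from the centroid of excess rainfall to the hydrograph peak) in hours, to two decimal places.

t_L ≈ 1.60 h

Centroid of excess rainfall: t_c = Σ P_i·t̄_i / ΣP_i = 1.4018 h (block centres at 0.5, 1.5, 2.5 h).
Hydrograph peak occurs at t = 3 h, so basin lag t_L = 3 − 1.4018 = 1.60 h.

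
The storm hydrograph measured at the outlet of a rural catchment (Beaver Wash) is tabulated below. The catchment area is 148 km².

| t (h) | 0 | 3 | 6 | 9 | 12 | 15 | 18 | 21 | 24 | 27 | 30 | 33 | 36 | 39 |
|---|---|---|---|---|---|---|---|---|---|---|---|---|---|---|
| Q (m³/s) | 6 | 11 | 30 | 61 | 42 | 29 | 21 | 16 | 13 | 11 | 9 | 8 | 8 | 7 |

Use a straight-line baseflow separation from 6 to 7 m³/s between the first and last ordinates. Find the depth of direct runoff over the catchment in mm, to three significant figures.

Direct runoff: 0.00, 4.92, 23.85, 54.77, 35.69, 22.62, 14.54, 9.46, 6.38, 4.31, 2.23, 1.15, 1.08, 0.00 m³/s; ΣQ_DR = 181.0 m³/s.
V = ΣQ_DR · Δt = 181.0 × 10800 s = 1.955 × 10^6 m³.
Over A = 148 km², depth = V / A = 13.2 mm.

d ≈ 13.2 mm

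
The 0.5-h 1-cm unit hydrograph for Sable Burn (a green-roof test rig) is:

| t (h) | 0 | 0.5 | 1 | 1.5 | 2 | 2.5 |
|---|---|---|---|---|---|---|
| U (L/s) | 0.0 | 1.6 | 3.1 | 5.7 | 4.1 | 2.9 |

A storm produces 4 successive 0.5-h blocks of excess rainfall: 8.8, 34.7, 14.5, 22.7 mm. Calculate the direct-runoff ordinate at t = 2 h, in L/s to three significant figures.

By discrete convolution, Q_j = Σ (P_i / 10 mm) · U_{j−i}.
At t = 2 h (j=4): Q = (8.8/10)·4.1 + (34.7/10)·5.7 + (14.5/10)·3.1 + (22.7/10)·1.6 = 31.5 L/s.

Q ≈ 31.5 L/s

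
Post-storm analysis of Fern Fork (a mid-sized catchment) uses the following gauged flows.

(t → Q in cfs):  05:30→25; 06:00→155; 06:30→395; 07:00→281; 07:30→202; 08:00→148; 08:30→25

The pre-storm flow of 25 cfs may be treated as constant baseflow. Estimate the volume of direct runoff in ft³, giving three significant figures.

Direct-runoff ordinates (Q − Q_b): 0.0, 130.0, 370.0, 256.0, 177.0, 123.0, 0.0 cfs.
ΣQ_DR = 1056 cfs.
With Δt = 0.5 h = 1800 s, V = ΣQ_DR · Δt = 1056 × 1800 = 1.90 × 10^6 ft³.

V ≈ 1.90 × 10^6 ft³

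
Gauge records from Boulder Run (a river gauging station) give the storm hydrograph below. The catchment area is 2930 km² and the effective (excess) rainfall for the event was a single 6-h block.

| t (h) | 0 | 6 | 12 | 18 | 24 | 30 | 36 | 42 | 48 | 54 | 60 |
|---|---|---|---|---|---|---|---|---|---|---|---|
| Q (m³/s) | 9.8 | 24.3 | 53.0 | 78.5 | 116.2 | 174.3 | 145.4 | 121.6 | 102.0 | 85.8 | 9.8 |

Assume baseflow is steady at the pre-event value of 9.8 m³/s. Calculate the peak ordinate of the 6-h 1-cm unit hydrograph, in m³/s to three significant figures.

U_p ≈ 275 m³/s

Direct runoff: 0.0, 14.5, 43.2, 68.7, 106.4, 164.5, 135.6, 111.8, 92.2, 76.0, 0.0 m³/s; ΣQ_DR = 812.9 m³/s, peak = 164.5 m³/s.
Runoff depth d = ΣQ_DR·Δt / A = 812.9 × 21600 / (2930 km²) = 5.993 mm.
The 1-cm UH is the DRH scaled by (10 mm)/d, so U_p = 164.5 × 10/5.993 = 275 m³/s.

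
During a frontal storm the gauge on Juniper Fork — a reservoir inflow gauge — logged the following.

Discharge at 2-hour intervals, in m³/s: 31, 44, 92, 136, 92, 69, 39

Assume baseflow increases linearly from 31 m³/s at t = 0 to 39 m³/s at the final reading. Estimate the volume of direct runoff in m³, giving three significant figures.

Direct-runoff ordinates (Q − Q_b): 0.00, 11.67, 58.33, 101.00, 55.67, 31.33, 0.00 m³/s.
ΣQ_DR = 258.0 m³/s.
With Δt = 2 h = 7200 s, V = ΣQ_DR · Δt = 258.0 × 7200 = 1.86 × 10^6 m³.

V ≈ 1.86 × 10^6 m³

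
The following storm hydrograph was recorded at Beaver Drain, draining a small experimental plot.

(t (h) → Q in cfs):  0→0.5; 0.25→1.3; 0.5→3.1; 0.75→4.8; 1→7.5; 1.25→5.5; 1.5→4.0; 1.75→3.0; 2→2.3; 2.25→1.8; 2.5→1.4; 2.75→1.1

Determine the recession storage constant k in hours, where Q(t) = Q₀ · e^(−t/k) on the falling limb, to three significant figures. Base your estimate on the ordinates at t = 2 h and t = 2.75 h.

On the falling limb, Q drops from 2.3 to 1.1 cfs between t = 2 h and t = 2.75 h (Δt = 0.75 h).
k = −Δt / ln(Q₂/Q₁) = −0.75 / ln(1.1/2.3) = 1.02 h.

k ≈ 1.02 h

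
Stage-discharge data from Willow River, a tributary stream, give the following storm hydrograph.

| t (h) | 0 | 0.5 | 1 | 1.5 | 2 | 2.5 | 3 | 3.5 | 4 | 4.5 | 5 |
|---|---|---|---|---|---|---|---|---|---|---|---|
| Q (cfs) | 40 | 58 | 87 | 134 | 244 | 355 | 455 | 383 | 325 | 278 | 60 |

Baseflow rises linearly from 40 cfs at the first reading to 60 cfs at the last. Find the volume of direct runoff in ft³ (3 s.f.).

V ≈ 3.36 × 10^6 ft³

Direct-runoff ordinates (Q − Q_b): 0.00, 16.00, 43.00, 88.00, 196.00, 305.00, 403.00, 329.00, 269.00, 220.00, 0.00 cfs.
ΣQ_DR = 1869 cfs.
With Δt = 0.5 h = 1800 s, V = ΣQ_DR · Δt = 1869 × 1800 = 3.36 × 10^6 ft³.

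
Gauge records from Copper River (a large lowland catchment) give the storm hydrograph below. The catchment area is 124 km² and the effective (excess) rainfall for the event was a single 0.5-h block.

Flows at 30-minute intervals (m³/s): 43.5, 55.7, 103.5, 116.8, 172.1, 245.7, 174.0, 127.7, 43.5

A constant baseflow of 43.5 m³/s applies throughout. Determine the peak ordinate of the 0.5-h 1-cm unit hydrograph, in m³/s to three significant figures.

U_p ≈ 202 m³/s

Direct runoff: 0.0, 12.2, 60.0, 73.3, 128.6, 202.2, 130.5, 84.2, 0.0 m³/s; ΣQ_DR = 691.0 m³/s, peak = 202.2 m³/s.
Runoff depth d = ΣQ_DR·Δt / A = 691.0 × 1800 / (124 km²) = 10.03 mm.
The 1-cm UH is the DRH scaled by (10 mm)/d, so U_p = 202.2 × 10/10.03 = 202 m³/s.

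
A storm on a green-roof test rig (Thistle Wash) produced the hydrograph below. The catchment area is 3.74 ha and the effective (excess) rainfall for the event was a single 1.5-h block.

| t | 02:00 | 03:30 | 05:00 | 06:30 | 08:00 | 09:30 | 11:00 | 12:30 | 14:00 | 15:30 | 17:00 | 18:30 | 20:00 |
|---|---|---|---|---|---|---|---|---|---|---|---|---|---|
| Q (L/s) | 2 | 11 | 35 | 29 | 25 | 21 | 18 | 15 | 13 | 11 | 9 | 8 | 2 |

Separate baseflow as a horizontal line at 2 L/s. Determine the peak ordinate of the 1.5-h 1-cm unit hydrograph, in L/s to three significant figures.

U_p ≈ 13.2 L/s

Direct runoff: 0.0, 9.0, 33.0, 27.0, 23.0, 19.0, 16.0, 13.0, 11.0, 9.0, 7.0, 6.0, 0.0 L/s; ΣQ_DR = 173.0 L/s, peak = 33.0 L/s.
Runoff depth d = ΣQ_DR·Δt / A = 173.0 × 5400 / (3.74 ha) = 24.98 mm.
The 1-cm UH is the DRH scaled by (10 mm)/d, so U_p = 33.0 × 10/24.98 = 13.2 L/s.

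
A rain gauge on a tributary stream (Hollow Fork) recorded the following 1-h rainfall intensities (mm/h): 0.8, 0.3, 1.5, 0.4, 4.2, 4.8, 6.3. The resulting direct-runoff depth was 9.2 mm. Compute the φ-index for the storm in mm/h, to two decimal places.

Only the 3 blocks with intensity above φ contribute runoff: 4.2, 4.8, 6.3 mm/h.
Σ(I−φ)·Δt = d  ⇒  (4.2+4.8+6.3 − 3φ)·1 = 9.2
φ = (15.30 − 9.2/1) / 3 = 2.03 mm/h.

φ ≈ 2.03 mm/h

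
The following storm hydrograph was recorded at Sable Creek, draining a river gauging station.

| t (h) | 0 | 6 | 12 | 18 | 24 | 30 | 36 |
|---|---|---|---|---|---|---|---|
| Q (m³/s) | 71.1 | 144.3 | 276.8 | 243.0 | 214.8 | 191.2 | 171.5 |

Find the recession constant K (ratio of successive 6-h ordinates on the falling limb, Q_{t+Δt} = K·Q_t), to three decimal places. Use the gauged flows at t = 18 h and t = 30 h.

Using the recession-limb readings at t = 18 h and t = 30 h: Q falls from 243.0 to 191.2 m³/s over 2 intervals.
K = (Q₂/Q₁)^(1/2) = (191.2/243.0)^(1/2) = 0.887.

K ≈ 0.887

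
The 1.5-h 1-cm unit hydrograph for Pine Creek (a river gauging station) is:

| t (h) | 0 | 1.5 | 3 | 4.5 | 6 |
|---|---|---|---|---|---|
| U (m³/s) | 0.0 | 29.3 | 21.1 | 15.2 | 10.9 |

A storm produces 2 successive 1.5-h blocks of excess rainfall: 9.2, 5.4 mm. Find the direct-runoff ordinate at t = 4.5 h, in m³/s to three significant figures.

Q ≈ 25.4 m³/s

By discrete convolution, Q_j = Σ (P_i / 10 mm) · U_{j−i}.
At t = 4.5 h (j=3): Q = (9.2/10)·15.2 + (5.4/10)·21.1 = 25.4 m³/s.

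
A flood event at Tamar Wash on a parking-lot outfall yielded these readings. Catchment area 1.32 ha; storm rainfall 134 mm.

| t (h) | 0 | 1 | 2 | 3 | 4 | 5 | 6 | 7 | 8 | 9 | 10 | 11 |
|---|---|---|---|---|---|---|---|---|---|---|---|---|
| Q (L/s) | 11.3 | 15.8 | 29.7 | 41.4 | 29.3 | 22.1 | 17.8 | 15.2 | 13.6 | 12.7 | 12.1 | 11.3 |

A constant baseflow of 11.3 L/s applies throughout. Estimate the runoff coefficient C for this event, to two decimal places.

ΣQ_DR = 96.70 L/s; V = ΣQ_DR·Δt = 3.481 × 10^5 L.
Runoff depth d = V / A = 26.37 mm.
C = d / P = 26.37 / 134 = 0.20.

C ≈ 0.20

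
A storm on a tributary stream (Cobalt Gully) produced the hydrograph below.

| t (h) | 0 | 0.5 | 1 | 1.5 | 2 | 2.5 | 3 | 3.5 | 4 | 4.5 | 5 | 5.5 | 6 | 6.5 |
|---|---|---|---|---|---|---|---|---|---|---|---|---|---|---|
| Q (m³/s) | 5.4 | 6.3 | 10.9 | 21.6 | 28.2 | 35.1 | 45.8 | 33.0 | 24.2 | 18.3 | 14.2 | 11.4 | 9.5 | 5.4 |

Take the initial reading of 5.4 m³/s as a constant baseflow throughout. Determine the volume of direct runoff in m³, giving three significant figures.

V ≈ 3.49 × 10^5 m³

Direct-runoff ordinates (Q − Q_b): 0.0, 0.9, 5.5, 16.2, 22.8, 29.7, 40.4, 27.6, 18.8, 12.9, 8.8, 6.0, 4.1, 0.0 m³/s.
ΣQ_DR = 193.7 m³/s.
With Δt = 0.5 h = 1800 s, V = ΣQ_DR · Δt = 193.7 × 1800 = 3.49 × 10^5 m³.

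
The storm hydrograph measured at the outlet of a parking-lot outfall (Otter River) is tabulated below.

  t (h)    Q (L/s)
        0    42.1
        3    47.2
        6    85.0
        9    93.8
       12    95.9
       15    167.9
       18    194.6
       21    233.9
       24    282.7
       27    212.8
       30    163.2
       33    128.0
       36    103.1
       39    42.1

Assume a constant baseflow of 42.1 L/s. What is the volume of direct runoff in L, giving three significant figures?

V ≈ 1.41 × 10^7 L

Direct-runoff ordinates (Q − Q_b): 0.0, 5.1, 42.9, 51.7, 53.8, 125.8, 152.5, 191.8, 240.6, 170.7, 121.1, 85.9, 61.0, 0.0 L/s.
ΣQ_DR = 1303 L/s.
With Δt = 3 h = 10800 s, V = ΣQ_DR · Δt = 1303 × 10800 = 1.41 × 10^7 L.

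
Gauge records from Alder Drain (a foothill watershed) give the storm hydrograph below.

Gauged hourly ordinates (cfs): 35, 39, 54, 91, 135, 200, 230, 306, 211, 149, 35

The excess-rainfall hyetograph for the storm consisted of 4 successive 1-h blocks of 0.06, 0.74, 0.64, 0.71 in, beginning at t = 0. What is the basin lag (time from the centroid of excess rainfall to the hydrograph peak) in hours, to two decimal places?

t_L ≈ 4.57 h

Centroid of excess rainfall: t_c = Σ P_i·t̄_i / ΣP_i = 2.4302 h (block centres at 0.5, 1.5, 2.5, 3.5 h).
Hydrograph peak occurs at t = 7 h, so basin lag t_L = 7 − 2.4302 = 4.57 h.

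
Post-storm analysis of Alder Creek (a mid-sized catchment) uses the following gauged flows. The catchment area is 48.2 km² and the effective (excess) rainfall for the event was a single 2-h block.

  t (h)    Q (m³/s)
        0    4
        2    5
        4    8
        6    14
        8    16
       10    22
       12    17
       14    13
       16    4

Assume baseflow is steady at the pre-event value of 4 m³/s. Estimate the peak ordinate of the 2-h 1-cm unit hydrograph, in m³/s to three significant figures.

Direct runoff: 0.0, 1.0, 4.0, 10.0, 12.0, 18.0, 13.0, 9.0, 0.0 m³/s; ΣQ_DR = 67.00 m³/s, peak = 18.0 m³/s.
Runoff depth d = ΣQ_DR·Δt / A = 67.00 × 7200 / (48.2 km²) = 10.01 mm.
The 1-cm UH is the DRH scaled by (10 mm)/d, so U_p = 18.0 × 10/10.01 = 18.0 m³/s.

U_p ≈ 18.0 m³/s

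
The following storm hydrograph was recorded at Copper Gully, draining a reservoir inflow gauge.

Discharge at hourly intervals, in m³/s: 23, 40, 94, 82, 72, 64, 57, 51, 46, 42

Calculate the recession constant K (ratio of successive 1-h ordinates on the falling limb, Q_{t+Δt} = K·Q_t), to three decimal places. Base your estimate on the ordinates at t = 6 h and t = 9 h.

K ≈ 0.903

Using the recession-limb readings at t = 6 h and t = 9 h: Q falls from 57 to 42 m³/s over 3 intervals.
K = (Q₂/Q₁)^(1/3) = (42/57)^(1/3) = 0.903.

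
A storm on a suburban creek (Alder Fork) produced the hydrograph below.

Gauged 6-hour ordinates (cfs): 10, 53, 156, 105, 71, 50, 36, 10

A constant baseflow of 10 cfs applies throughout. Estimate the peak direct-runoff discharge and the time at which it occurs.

Q_p = 146.0 cfs at t = 12 h

Subtracting baseflow gives direct-runoff ordinates: 0.0, 43.0, 146.0, 95.0, 61.0, 40.0, 26.0, 0.0 cfs.
The maximum is 146.0 cfs, occurring at the reading for t = 12 h.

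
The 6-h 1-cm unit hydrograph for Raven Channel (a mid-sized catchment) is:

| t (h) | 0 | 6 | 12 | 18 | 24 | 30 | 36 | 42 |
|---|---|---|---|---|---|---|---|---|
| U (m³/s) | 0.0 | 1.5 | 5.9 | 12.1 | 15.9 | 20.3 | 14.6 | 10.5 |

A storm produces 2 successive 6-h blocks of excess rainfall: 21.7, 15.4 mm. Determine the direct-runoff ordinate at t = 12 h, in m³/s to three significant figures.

Q ≈ 15.1 m³/s

By discrete convolution, Q_j = Σ (P_i / 10 mm) · U_{j−i}.
At t = 12 h (j=2): Q = (21.7/10)·5.9 + (15.4/10)·1.5 = 15.1 m³/s.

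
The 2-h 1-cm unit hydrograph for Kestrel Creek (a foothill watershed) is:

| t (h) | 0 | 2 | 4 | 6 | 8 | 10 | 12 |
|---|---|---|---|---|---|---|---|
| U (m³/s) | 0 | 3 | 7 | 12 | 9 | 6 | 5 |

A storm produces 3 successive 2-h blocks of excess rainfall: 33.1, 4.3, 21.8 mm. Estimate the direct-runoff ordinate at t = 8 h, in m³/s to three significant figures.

Q ≈ 50.2 m³/s

By discrete convolution, Q_j = Σ (P_i / 10 mm) · U_{j−i}.
At t = 8 h (j=4): Q = (33.1/10)·9 + (4.3/10)·12 + (21.8/10)·7 = 50.2 m³/s.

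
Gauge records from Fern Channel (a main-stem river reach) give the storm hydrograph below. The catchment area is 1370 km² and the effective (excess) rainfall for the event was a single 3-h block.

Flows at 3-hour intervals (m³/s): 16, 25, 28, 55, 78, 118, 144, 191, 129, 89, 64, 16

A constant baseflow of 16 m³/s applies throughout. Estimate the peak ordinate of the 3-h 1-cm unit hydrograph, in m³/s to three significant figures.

Direct runoff: 0.0, 9.0, 12.0, 39.0, 62.0, 102.0, 128.0, 175.0, 113.0, 73.0, 48.0, 0.0 m³/s; ΣQ_DR = 761.0 m³/s, peak = 175.0 m³/s.
Runoff depth d = ΣQ_DR·Δt / A = 761.0 × 10800 / (1370 km²) = 5.999 mm.
The 1-cm UH is the DRH scaled by (10 mm)/d, so U_p = 175.0 × 10/5.999 = 292 m³/s.

U_p ≈ 292 m³/s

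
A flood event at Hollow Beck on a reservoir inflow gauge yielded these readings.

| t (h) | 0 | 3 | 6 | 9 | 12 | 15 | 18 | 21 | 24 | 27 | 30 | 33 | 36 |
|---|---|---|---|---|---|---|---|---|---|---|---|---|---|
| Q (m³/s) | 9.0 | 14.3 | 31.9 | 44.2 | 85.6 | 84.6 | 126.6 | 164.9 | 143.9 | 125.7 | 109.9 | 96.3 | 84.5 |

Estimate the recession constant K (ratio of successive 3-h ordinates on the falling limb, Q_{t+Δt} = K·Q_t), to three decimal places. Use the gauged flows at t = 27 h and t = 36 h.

K ≈ 0.876

Using the recession-limb readings at t = 27 h and t = 36 h: Q falls from 125.7 to 84.5 m³/s over 3 intervals.
K = (Q₂/Q₁)^(1/3) = (84.5/125.7)^(1/3) = 0.876.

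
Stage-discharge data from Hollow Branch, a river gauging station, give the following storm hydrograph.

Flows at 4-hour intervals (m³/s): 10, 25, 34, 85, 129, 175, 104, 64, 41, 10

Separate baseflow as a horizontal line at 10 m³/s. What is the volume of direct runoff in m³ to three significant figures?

V ≈ 8.31 × 10^6 m³

Direct-runoff ordinates (Q − Q_b): 0.0, 15.0, 24.0, 75.0, 119.0, 165.0, 94.0, 54.0, 31.0, 0.0 m³/s.
ΣQ_DR = 577.0 m³/s.
With Δt = 4 h = 14400 s, V = ΣQ_DR · Δt = 577.0 × 14400 = 8.31 × 10^6 m³.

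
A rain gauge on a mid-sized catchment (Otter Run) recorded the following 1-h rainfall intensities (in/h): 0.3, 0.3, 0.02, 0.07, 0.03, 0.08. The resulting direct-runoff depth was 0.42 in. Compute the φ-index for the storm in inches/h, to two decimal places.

Only the 2 blocks with intensity above φ contribute runoff: 0.3, 0.3 in/h.
Σ(I−φ)·Δt = d  ⇒  (0.3+0.3 − 2φ)·1 = 0.42
φ = (0.6000 − 0.42/1) / 2 = 0.09 in/h.

φ ≈ 0.09 in/h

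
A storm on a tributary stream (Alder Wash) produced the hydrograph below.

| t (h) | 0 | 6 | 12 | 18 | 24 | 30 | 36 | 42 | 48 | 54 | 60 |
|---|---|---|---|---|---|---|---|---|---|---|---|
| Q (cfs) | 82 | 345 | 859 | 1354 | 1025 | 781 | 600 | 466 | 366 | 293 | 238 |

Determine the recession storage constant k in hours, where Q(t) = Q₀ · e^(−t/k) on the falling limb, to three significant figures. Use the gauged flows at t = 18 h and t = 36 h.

On the falling limb, Q drops from 1354 to 600 cfs between t = 18 h and t = 36 h (Δt = 18 h).
k = −Δt / ln(Q₂/Q₁) = −18 / ln(600/1354) = 22.1 h.

k ≈ 22.1 h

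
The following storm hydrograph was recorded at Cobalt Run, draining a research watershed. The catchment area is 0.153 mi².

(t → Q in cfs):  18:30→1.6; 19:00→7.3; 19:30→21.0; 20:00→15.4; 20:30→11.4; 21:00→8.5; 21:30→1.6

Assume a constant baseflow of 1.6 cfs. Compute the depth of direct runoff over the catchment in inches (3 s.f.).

Direct runoff: 0.0, 5.7, 19.4, 13.8, 9.8, 6.9, 0.0 cfs; ΣQ_DR = 55.60 cfs.
V = ΣQ_DR · Δt = 55.60 × 1800 s = 1.001 × 10^5 ft³.
Over A = 0.153 mi², depth = V / A = 0.282 in.

d ≈ 0.282 in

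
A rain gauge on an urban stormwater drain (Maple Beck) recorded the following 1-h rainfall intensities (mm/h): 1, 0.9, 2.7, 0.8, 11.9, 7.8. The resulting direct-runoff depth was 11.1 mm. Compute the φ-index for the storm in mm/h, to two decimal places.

Only the 2 blocks with intensity above φ contribute runoff: 11.9, 7.8 mm/h.
Σ(I−φ)·Δt = d  ⇒  (11.9+7.8 − 2φ)·1 = 11.1
φ = (19.70 − 11.1/1) / 2 = 4.30 mm/h.

φ ≈ 4.30 mm/h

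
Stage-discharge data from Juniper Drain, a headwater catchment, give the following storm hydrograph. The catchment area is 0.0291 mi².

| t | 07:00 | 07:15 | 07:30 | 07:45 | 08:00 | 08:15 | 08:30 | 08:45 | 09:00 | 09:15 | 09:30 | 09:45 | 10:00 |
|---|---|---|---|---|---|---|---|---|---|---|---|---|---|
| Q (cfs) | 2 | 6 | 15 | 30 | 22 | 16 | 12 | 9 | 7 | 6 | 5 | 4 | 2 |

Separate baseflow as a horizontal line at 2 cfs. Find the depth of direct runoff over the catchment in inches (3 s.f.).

Direct runoff: 0.0, 4.0, 13.0, 28.0, 20.0, 14.0, 10.0, 7.0, 5.0, 4.0, 3.0, 2.0, 0.0 cfs; ΣQ_DR = 110.0 cfs.
V = ΣQ_DR · Δt = 110.0 × 900 s = 99000 ft³.
Over A = 0.0291 mi², depth = V / A = 1.46 in.

d ≈ 1.46 in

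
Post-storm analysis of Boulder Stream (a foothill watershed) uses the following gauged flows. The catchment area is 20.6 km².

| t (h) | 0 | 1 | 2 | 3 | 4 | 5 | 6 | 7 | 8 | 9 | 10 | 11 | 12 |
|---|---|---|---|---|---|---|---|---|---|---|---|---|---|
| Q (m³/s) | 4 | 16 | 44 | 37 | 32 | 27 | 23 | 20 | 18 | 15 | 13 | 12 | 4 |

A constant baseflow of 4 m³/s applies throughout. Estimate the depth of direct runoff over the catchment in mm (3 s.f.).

d ≈ 37.2 mm

Direct runoff: 0.0, 12.0, 40.0, 33.0, 28.0, 23.0, 19.0, 16.0, 14.0, 11.0, 9.0, 8.0, 0.0 m³/s; ΣQ_DR = 213.0 m³/s.
V = ΣQ_DR · Δt = 213.0 × 3600 s = 7.668 × 10^5 m³.
Over A = 20.6 km², depth = V / A = 37.2 mm.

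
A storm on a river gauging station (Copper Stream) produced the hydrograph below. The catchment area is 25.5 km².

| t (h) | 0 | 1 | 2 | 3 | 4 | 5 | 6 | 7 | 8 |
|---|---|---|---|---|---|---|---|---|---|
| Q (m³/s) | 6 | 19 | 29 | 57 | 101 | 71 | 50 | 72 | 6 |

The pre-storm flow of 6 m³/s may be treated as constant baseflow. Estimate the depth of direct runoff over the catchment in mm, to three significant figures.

d ≈ 50.4 mm

Direct runoff: 0.0, 13.0, 23.0, 51.0, 95.0, 65.0, 44.0, 66.0, 0.0 m³/s; ΣQ_DR = 357.0 m³/s.
V = ΣQ_DR · Δt = 357.0 × 3600 s = 1.285 × 10^6 m³.
Over A = 25.5 km², depth = V / A = 50.4 mm.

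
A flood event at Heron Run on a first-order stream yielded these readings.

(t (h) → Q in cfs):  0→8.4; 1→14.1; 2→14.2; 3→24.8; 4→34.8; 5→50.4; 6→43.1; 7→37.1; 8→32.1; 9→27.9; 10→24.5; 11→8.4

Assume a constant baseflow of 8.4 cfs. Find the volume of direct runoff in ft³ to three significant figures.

V ≈ 7.88 × 10^5 ft³

Direct-runoff ordinates (Q − Q_b): 0.0, 5.7, 5.8, 16.4, 26.4, 42.0, 34.7, 28.7, 23.7, 19.5, 16.1, 0.0 cfs.
ΣQ_DR = 219.0 cfs.
With Δt = 1 h = 3600 s, V = ΣQ_DR · Δt = 219.0 × 3600 = 7.88 × 10^5 ft³.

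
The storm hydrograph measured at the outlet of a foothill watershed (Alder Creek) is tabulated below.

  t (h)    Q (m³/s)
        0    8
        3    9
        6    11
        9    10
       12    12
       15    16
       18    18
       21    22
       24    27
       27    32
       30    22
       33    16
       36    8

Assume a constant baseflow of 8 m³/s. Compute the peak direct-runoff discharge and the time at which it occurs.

Q_p = 24.0 m³/s at t = 27 h

Subtracting baseflow gives direct-runoff ordinates: 0.0, 1.0, 3.0, 2.0, 4.0, 8.0, 10.0, 14.0, 19.0, 24.0, 14.0, 8.0, 0.0 m³/s.
The maximum is 24.0 m³/s, occurring at the reading for t = 27 h.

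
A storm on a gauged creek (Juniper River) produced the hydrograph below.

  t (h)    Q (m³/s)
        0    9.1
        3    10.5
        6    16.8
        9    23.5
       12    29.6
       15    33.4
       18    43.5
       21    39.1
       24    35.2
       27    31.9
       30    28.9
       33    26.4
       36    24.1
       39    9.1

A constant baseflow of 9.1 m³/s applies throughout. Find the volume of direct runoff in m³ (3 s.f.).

Direct-runoff ordinates (Q − Q_b): 0.0, 1.4, 7.7, 14.4, 20.5, 24.3, 34.4, 30.0, 26.1, 22.8, 19.8, 17.3, 15.0, 0.0 m³/s.
ΣQ_DR = 233.7 m³/s.
With Δt = 3 h = 10800 s, V = ΣQ_DR · Δt = 233.7 × 10800 = 2.52 × 10^6 m³.

V ≈ 2.52 × 10^6 m³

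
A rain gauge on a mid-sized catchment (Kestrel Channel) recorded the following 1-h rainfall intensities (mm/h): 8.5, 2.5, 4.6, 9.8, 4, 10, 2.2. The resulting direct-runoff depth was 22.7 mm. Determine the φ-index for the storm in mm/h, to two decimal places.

φ ≈ 2.84 mm/h

Only the 5 blocks with intensity above φ contribute runoff: 8.5, 4.6, 9.8, 4, 10 mm/h.
Σ(I−φ)·Δt = d  ⇒  (8.5+4.6+9.8+4+10 − 5φ)·1 = 22.7
φ = (36.90 − 22.7/1) / 5 = 2.84 mm/h.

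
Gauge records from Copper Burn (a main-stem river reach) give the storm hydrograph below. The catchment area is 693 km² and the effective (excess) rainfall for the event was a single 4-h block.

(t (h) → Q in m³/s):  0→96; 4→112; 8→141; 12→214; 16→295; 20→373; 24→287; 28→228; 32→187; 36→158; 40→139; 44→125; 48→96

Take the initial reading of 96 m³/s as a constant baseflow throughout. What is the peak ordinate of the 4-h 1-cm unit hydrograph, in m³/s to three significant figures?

U_p ≈ 111 m³/s

Direct runoff: 0.0, 16.0, 45.0, 118.0, 199.0, 277.0, 191.0, 132.0, 91.0, 62.0, 43.0, 29.0, 0.0 m³/s; ΣQ_DR = 1203 m³/s, peak = 277.0 m³/s.
Runoff depth d = ΣQ_DR·Δt / A = 1203 × 14400 / (693 km²) = 25.00 mm.
The 1-cm UH is the DRH scaled by (10 mm)/d, so U_p = 277.0 × 10/25.00 = 111 m³/s.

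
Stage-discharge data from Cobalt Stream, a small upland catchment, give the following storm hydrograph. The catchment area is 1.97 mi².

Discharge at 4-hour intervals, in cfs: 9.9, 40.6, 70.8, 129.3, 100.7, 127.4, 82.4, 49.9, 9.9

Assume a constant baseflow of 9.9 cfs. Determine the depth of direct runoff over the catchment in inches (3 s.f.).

Direct runoff: 0.0, 30.7, 60.9, 119.4, 90.8, 117.5, 72.5, 40.0, 0.0 cfs; ΣQ_DR = 531.8 cfs.
V = ΣQ_DR · Δt = 531.8 × 14400 s = 7.658 × 10^6 ft³.
Over A = 1.97 mi², depth = V / A = 1.67 in.

d ≈ 1.67 in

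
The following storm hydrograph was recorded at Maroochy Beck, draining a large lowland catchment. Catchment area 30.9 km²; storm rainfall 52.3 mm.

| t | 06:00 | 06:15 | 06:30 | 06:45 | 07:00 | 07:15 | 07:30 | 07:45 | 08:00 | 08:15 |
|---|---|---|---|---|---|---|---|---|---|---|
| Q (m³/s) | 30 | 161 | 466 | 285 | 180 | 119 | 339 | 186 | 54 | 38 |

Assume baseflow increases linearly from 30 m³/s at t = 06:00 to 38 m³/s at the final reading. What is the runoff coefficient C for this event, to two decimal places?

C ≈ 0.85

ΣQ_DR = 1518 m³/s; V = ΣQ_DR·Δt = 1.366 × 10^6 m³.
Runoff depth d = V / A = 44.21 mm.
C = d / P = 44.21 / 52.3 = 0.85.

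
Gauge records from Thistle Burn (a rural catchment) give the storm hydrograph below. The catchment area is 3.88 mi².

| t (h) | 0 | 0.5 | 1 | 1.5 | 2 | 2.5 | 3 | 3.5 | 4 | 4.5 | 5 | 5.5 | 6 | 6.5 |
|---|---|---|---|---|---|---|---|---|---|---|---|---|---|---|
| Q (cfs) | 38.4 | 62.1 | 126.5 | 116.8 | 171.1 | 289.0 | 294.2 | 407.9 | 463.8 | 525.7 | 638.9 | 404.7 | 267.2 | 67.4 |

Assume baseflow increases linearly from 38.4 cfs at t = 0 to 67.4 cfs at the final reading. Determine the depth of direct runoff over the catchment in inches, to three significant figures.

d ≈ 0.626 in

Direct runoff: 0.00, 21.47, 83.64, 71.71, 123.78, 239.45, 242.42, 353.88, 407.55, 467.22, 578.19, 341.76, 202.03, 0.00 cfs; ΣQ_DR = 3133 cfs.
V = ΣQ_DR · Δt = 3133 × 1800 s = 5.640 × 10^6 ft³.
Over A = 3.88 mi², depth = V / A = 0.626 in.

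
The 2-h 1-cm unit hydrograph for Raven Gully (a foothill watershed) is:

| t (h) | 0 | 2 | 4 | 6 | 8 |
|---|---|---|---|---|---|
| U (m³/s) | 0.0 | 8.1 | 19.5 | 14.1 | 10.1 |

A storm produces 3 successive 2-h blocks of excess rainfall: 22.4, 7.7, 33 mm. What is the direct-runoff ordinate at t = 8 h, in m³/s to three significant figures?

By discrete convolution, Q_j = Σ (P_i / 10 mm) · U_{j−i}.
At t = 8 h (j=4): Q = (22.4/10)·10.1 + (7.7/10)·14.1 + (33/10)·19.5 = 97.8 m³/s.

Q ≈ 97.8 m³/s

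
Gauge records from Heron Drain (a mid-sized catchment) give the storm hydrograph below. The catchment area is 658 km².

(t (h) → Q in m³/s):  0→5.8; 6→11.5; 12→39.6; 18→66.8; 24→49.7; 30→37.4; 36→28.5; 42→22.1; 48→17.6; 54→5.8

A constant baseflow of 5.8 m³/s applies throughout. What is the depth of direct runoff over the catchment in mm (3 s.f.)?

Direct runoff: 0.0, 5.7, 33.8, 61.0, 43.9, 31.6, 22.7, 16.3, 11.8, 0.0 m³/s; ΣQ_DR = 226.8 m³/s.
V = ΣQ_DR · Δt = 226.8 × 21600 s = 4.899 × 10^6 m³.
Over A = 658 km², depth = V / A = 7.45 mm.

d ≈ 7.45 mm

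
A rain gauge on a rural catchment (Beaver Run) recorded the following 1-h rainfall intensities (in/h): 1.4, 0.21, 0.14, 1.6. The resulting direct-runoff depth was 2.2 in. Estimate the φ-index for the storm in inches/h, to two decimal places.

φ ≈ 0.40 in/h

Only the 2 blocks with intensity above φ contribute runoff: 1.4, 1.6 in/h.
Σ(I−φ)·Δt = d  ⇒  (1.4+1.6 − 2φ)·1 = 2.2
φ = (3.000 − 2.2/1) / 2 = 0.40 in/h.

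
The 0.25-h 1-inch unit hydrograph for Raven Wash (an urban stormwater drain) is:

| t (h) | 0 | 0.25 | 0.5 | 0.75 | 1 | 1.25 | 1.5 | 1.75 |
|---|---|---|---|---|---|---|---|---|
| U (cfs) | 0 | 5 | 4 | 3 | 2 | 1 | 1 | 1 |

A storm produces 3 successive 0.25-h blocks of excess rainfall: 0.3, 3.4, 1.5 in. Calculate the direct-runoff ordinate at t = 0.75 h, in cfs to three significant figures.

By discrete convolution, Q_j = Σ (P_i / 1 in) · U_{j−i}.
At t = 0.75 h (j=3): Q = (0.3/1)·3 + (3.4/1)·4 + (1.5/1)·5 = 22.0 cfs.

Q ≈ 22.0 cfs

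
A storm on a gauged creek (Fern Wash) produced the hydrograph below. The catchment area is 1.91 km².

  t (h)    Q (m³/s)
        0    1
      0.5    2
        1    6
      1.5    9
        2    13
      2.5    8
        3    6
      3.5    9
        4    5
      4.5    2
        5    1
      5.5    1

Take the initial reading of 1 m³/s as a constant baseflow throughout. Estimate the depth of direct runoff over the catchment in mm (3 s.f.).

Direct runoff: 0.0, 1.0, 5.0, 8.0, 12.0, 7.0, 5.0, 8.0, 4.0, 1.0, 0.0, 0.0 m³/s; ΣQ_DR = 51.00 m³/s.
V = ΣQ_DR · Δt = 51.00 × 1800 s = 91800 m³.
Over A = 1.91 km², depth = V / A = 48.1 mm.

d ≈ 48.1 mm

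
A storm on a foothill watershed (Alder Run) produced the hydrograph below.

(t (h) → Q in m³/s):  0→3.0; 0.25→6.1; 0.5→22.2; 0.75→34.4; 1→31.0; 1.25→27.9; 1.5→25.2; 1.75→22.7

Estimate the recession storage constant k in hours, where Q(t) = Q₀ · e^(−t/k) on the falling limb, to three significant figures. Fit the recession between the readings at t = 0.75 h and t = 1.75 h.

k ≈ 2.41 h

On the falling limb, Q drops from 34.4 to 22.7 m³/s between t = 0.75 h and t = 1.75 h (Δt = 1 h).
k = −Δt / ln(Q₂/Q₁) = −1 / ln(22.7/34.4) = 2.41 h.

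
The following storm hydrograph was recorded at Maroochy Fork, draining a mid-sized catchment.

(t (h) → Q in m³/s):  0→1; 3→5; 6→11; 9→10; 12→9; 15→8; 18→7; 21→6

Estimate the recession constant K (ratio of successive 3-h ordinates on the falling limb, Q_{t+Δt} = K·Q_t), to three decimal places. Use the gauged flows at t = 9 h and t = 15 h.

K ≈ 0.894

Using the recession-limb readings at t = 9 h and t = 15 h: Q falls from 10 to 8 m³/s over 2 intervals.
K = (Q₂/Q₁)^(1/2) = (8/10)^(1/2) = 0.894.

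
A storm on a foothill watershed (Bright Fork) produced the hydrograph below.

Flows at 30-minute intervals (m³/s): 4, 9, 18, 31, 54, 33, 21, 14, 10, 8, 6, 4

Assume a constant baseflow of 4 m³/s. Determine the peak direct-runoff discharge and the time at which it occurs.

Subtracting baseflow gives direct-runoff ordinates: 0.0, 5.0, 14.0, 27.0, 50.0, 29.0, 17.0, 10.0, 6.0, 4.0, 2.0, 0.0 m³/s.
The maximum is 50.0 m³/s, occurring at the reading for t = 2 h.

Q_p = 50.0 m³/s at t = 2 h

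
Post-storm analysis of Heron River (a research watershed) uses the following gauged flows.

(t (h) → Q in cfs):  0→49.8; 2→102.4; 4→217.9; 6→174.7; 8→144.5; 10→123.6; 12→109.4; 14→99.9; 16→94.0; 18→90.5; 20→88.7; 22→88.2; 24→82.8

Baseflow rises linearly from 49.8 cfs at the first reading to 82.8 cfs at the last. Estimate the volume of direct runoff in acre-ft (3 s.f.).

V ≈ 99.9 acre-ft

Direct-runoff ordinates (Q − Q_b): 0.00, 49.85, 162.60, 116.65, 83.70, 60.05, 43.10, 30.85, 22.20, 15.95, 11.40, 8.15, 0.00 cfs.
ΣQ_DR = 604.5 cfs.
With Δt = 2 h = 7200 s, V = ΣQ_DR · Δt = 604.5 × 7200 = 4.35 × 10^6 ft³ = 99.9 acre-ft.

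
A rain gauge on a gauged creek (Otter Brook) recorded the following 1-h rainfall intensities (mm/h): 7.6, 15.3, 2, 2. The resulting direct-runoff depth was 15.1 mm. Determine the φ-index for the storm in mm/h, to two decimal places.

φ ≈ 3.90 mm/h

Only the 2 blocks with intensity above φ contribute runoff: 7.6, 15.3 mm/h.
Σ(I−φ)·Δt = d  ⇒  (7.6+15.3 − 2φ)·1 = 15.1
φ = (22.90 − 15.1/1) / 2 = 3.90 mm/h.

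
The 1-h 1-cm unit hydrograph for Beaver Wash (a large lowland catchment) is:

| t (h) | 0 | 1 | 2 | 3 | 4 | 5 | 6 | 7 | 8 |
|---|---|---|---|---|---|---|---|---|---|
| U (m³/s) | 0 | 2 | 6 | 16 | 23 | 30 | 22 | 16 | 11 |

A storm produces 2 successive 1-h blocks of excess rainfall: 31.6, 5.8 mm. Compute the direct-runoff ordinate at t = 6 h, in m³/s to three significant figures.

Q ≈ 86.9 m³/s

By discrete convolution, Q_j = Σ (P_i / 10 mm) · U_{j−i}.
At t = 6 h (j=6): Q = (31.6/10)·22 + (5.8/10)·30 = 86.9 m³/s.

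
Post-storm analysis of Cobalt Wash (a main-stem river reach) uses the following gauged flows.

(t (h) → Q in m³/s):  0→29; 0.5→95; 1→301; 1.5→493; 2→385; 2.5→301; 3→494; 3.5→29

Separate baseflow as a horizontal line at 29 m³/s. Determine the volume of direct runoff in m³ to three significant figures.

V ≈ 3.41 × 10^6 m³

Direct-runoff ordinates (Q − Q_b): 0.0, 66.0, 272.0, 464.0, 356.0, 272.0, 465.0, 0.0 m³/s.
ΣQ_DR = 1895 m³/s.
With Δt = 0.5 h = 1800 s, V = ΣQ_DR · Δt = 1895 × 1800 = 3.41 × 10^6 m³.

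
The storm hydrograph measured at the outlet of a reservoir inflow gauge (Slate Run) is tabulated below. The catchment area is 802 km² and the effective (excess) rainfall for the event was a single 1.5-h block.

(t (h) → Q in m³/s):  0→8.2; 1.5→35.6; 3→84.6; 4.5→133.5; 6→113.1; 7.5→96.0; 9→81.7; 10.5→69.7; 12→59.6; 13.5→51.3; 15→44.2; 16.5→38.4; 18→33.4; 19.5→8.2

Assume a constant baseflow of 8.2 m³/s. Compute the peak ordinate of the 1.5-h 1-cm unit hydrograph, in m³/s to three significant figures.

U_p ≈ 251 m³/s

Direct runoff: 0.0, 27.4, 76.4, 125.3, 104.9, 87.8, 73.5, 61.5, 51.4, 43.1, 36.0, 30.2, 25.2, 0.0 m³/s; ΣQ_DR = 742.7 m³/s, peak = 125.3 m³/s.
Runoff depth d = ΣQ_DR·Δt / A = 742.7 × 5400 / (802 km²) = 5.001 mm.
The 1-cm UH is the DRH scaled by (10 mm)/d, so U_p = 125.3 × 10/5.001 = 251 m³/s.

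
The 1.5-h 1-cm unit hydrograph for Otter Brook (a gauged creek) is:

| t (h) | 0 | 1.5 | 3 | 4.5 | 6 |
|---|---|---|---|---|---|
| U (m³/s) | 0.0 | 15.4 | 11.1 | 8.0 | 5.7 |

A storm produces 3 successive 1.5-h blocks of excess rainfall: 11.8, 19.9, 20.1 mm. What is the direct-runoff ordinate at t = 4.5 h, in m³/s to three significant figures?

By discrete convolution, Q_j = Σ (P_i / 10 mm) · U_{j−i}.
At t = 4.5 h (j=3): Q = (11.8/10)·8.0 + (19.9/10)·11.1 + (20.1/10)·15.4 = 62.5 m³/s.

Q ≈ 62.5 m³/s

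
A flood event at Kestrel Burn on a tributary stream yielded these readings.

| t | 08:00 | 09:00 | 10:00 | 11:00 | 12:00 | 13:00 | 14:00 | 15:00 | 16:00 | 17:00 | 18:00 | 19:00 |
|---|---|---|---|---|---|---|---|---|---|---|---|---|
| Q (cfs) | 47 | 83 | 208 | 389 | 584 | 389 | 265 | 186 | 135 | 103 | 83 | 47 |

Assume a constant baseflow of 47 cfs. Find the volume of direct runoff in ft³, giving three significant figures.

V ≈ 7.04 × 10^6 ft³

Direct-runoff ordinates (Q − Q_b): 0.0, 36.0, 161.0, 342.0, 537.0, 342.0, 218.0, 139.0, 88.0, 56.0, 36.0, 0.0 cfs.
ΣQ_DR = 1955 cfs.
With Δt = 1 h = 3600 s, V = ΣQ_DR · Δt = 1955 × 3600 = 7.04 × 10^6 ft³.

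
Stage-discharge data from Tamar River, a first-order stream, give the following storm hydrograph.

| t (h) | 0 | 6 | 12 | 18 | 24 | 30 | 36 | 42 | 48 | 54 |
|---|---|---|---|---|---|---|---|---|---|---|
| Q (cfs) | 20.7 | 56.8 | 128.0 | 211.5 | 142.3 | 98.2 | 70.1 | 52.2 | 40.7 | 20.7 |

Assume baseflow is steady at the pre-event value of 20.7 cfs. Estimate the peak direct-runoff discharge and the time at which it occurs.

Q_p = 190.8 cfs at t = 18 h

Subtracting baseflow gives direct-runoff ordinates: 0.0, 36.1, 107.3, 190.8, 121.6, 77.5, 49.4, 31.5, 20.0, 0.0 cfs.
The maximum is 190.8 cfs, occurring at the reading for t = 18 h.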